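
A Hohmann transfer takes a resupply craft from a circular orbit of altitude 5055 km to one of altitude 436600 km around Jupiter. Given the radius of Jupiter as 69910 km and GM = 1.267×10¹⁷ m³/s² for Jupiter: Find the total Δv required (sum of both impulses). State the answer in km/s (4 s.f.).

r₁ = 69910 + 5055 = 74965 km = 7.4965×10⁷ m.
r₂ = 69910 + 436600 = 506510 km = 5.0651×10⁸ m.
Transfer ellipse a_t = (r₁ + r₂)/2 = 2.907×10⁸ m.
At r₁: circular v_c1 = √(μ/r₁) = 41110 m/s; transfer-perijove v_p = √[μ(2/r₁ − 1/a_t)] = 54260 m/s.
Δv₁ = v_p − v_c1 = 13150 m/s.
At r₂: circular v_c2 = √(μ/r₂) = 15820 m/s; transfer-apojove v_a = √[μ(2/r₂ − 1/a_t)] = 8031 m/s.
Δv₂ = v_c2 − v_a = 7785 m/s.
Total Δv = Δv₁ + Δv₂ = 20940 m/s = 20.94 km/s.

Δv_total ≈ 20.94 km/s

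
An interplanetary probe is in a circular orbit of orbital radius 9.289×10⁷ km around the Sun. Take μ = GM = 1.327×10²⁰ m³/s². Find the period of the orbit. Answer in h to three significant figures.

T ≈ 4290 h

r = 9.289×10⁷ km = 9.289×10¹⁰ m.
Kepler's third law: T = 2π√(r³/μ) = 2π√((9.289×10¹⁰)³ / 1.327×10²⁰).
r³/μ = 6.040×10¹² s², so T = 2π × 2.458×10⁶ = 1.544×10⁷ s.
Converting: 1.544×10⁷ s ÷ 3600 = 4289 h.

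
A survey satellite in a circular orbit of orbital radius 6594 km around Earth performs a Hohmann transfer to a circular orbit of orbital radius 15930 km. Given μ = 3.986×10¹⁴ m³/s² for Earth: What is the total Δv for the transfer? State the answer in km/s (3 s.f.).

r₁ = 6594 km = 6.594×10⁶ m.
r₂ = 15930 km = 1.593×10⁷ m.
Transfer ellipse a_t = (r₁ + r₂)/2 = 1.126×10⁷ m.
At r₁: circular v_c1 = √(μ/r₁) = 7775 m/s; transfer-perigee v_p = √[μ(2/r₁ − 1/a_t)] = 9247 m/s.
Δv₁ = v_p − v_c1 = 1472 m/s.
At r₂: circular v_c2 = √(μ/r₂) = 5002 m/s; transfer-apogee v_a = √[μ(2/r₂ − 1/a_t)] = 3828 m/s.
Δv₂ = v_c2 − v_a = 1175 m/s.
Total Δv = Δv₁ + Δv₂ = 2647 m/s = 2.647 km/s.

Δv_total ≈ 2.65 km/s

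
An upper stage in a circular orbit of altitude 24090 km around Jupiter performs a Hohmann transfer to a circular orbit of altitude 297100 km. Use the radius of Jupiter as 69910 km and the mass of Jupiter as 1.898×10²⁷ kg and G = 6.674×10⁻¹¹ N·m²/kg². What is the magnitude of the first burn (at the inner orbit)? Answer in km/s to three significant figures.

Δv ≈ 9.61 km/s

μ = GM = 6.674×10⁻¹¹ × 1.898×10²⁷ = 1.267×10¹⁷ m³/s².
r₁ = 69910 + 24090 = 94000 km = 9.4000×10⁷ m.
r₂ = 69910 + 297100 = 367010 km = 3.6701×10⁸ m.
Transfer ellipse a_t = (r₁ + r₂)/2 = 2.305×10⁸ m.
At r₁: circular v_c1 = √(μ/r₁) = 36710 m/s; transfer-perijove v_p = √[μ(2/r₁ − 1/a_t)] = 46320 m/s.
Δv₁ = v_p − v_c1 = 9611 m/s.
= 9.611 km/s.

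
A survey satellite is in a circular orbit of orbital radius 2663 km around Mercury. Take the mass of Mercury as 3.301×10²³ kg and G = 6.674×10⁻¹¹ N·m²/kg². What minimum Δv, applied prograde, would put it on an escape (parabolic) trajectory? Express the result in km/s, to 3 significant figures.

μ = GM = 6.674×10⁻¹¹ × 3.301×10²³ = 2.203×10¹³ m³/s².
r = 2663 km = 2.663×10⁶ m.
Circular speed v_c = √(μ/r) = 2876 m/s.
Escape speed v_esc = √(2μ/r) = √2 × v_c = 4068 m/s.
Δv = v_esc − v_c = 1191 m/s = 1.191 km/s.

Δv ≈ 1.19 km/s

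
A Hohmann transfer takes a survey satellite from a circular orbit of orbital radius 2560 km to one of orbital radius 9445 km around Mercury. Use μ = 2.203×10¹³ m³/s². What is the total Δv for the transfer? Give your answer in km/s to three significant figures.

r₁ = 2560 km = 2.560×10⁶ m.
r₂ = 9445 km = 9.445×10⁶ m.
Transfer ellipse a_t = (r₁ + r₂)/2 = 6.002×10⁶ m.
At r₁: circular v_c1 = √(μ/r₁) = 2934 m/s; transfer-periherm v_p = √[μ(2/r₁ − 1/a_t)] = 3680 m/s.
Δv₁ = v_p − v_c1 = 746.3 m/s.
At r₂: circular v_c2 = √(μ/r₂) = 1527 m/s; transfer-apoherm v_a = √[μ(2/r₂ − 1/a_t)] = 997.4 m/s.
Δv₂ = v_c2 − v_a = 529.9 m/s.
Total Δv = Δv₁ + Δv₂ = 1276 m/s = 1.276 km/s.

Δv_total ≈ 1.28 km/s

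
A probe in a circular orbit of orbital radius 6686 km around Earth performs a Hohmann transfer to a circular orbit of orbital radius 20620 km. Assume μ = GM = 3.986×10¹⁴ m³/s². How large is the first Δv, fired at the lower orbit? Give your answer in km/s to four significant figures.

r₁ = 6686 km = 6.686×10⁶ m.
r₂ = 20620 km = 2.062×10⁷ m.
Transfer ellipse a_t = (r₁ + r₂)/2 = 1.365×10⁷ m.
At r₁: circular v_c1 = √(μ/r₁) = 7721 m/s; transfer-perigee v_p = √[μ(2/r₁ − 1/a_t)] = 9489 m/s.
Δv₁ = v_p − v_c1 = 1768 m/s.
= 1.768 km/s.

Δv ≈ 1.768 km/s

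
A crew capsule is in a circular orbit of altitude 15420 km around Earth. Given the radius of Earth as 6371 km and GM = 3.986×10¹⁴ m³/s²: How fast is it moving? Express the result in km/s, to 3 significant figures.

r = 6371 + 15420 = 21791 km = 2.1791×10⁷ m.
For a circular orbit v = √(μ/r) = √(3.986×10¹⁴ / 2.179×10⁷) = √(1.829×10⁷) = 4277 m/s.
That is 4.277 km/s.

v ≈ 4.28 km/s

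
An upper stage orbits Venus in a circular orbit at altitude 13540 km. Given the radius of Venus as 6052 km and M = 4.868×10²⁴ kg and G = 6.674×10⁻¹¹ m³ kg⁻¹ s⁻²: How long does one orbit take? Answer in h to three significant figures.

T ≈ 8.40 h

μ = GM = 6.674×10⁻¹¹ × 4.868×10²⁴ = 3.249×10¹⁴ m³/s².
r = 6052 + 13540 = 19592 km = 1.9592×10⁷ m.
Kepler's third law: T = 2π√(r³/μ) = 2π√((1.959×10⁷)³ / 3.249×10¹⁴).
r³/μ = 2.315×10⁷ s², so T = 2π × 4.811×10³ = 3.023×10⁴ s.
Converting: 3.023×10⁴ s ÷ 3600 = 8.397 h.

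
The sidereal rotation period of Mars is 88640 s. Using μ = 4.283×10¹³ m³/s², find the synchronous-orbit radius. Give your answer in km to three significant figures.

A synchronous orbit has period T, so by Kepler's third law a = (μT²/4π²)^(1/3).
μT²/4π² = 4.283×10¹³ × (8.864×10⁴)² / 39.48 = 8.524×10²¹ m³.
a = 2.043×10⁷ m = 20428 km.

r_sync ≈ 20400 km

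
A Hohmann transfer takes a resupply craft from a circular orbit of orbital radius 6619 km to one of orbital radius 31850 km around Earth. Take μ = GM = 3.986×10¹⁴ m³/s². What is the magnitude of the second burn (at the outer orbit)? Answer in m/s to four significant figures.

r₁ = 6619 km = 6.619×10⁶ m.
r₂ = 31850 km = 3.185×10⁷ m.
Transfer ellipse a_t = (r₁ + r₂)/2 = 1.923×10⁷ m.
At r₁: circular v_c1 = √(μ/r₁) = 7760 m/s; transfer-perigee v_p = √[μ(2/r₁ − 1/a_t)] = 9986 m/s.
At r₂: circular v_c2 = √(μ/r₂) = 3538 m/s; transfer-apogee v_a = √[μ(2/r₂ − 1/a_t)] = 2075 m/s.
Δv₂ = v_c2 − v_a = 1462 m/s.

Δv ≈ 1462 m/s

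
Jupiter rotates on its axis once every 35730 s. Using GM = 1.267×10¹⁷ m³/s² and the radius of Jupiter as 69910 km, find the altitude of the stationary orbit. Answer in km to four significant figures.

h_sync ≈ 90110 km

A synchronous orbit has period T, so by Kepler's third law a = (μT²/4π²)^(1/3).
μT²/4π² = 1.267×10¹⁷ × (3.573×10⁴)² / 39.48 = 4.097×10²⁴ m³.
a = 1.600×10⁸ m = 1.6002×10⁵ km.
Altitude h = a − R = 1.6002×10⁵ − 69910 = 90105 km.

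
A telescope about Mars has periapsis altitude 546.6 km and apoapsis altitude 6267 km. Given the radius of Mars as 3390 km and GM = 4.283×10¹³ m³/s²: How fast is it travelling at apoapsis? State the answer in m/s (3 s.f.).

v ≈ 1600 m/s

r_p = 3390 + 546.6 = 3936.6 km = 3.9366×10⁶ m.
r_a = 3390 + 6267 = 9657.0 km = 9.6570×10⁶ m.
Semi-major axis a = (r_p + r_a)/2 = 6796.8 km = 6.797×10⁶ m.
Vis-viva: v² = μ(2/r − 1/a) = 4.283×10¹³ × (2.071×10⁻⁷ − 1.471×10⁻⁷) = 2.569×10⁶ m²/s².
v = 1603 m/s.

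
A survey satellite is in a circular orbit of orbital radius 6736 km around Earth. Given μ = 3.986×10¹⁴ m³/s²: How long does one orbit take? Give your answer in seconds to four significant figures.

T ≈ 5502 seconds

r = 6736 km = 6.736×10⁶ m.
Kepler's third law: T = 2π√(r³/μ) = 2π√((6.736×10⁶)³ / 3.986×10¹⁴).
r³/μ = 7.668×10⁵ s², so T = 2π × 8.757×10² = 5.502×10³ s.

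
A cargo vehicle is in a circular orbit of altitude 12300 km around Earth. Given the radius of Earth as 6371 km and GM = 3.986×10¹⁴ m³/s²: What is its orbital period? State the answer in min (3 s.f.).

T ≈ 423 min

r = 6371 + 12300 = 18671 km = 1.8671×10⁷ m.
Kepler's third law: T = 2π√(r³/μ) = 2π√((1.867×10⁷)³ / 3.986×10¹⁴).
r³/μ = 1.633×10⁷ s², so T = 2π × 4.041×10³ = 2.539×10⁴ s.
Converting: 2.539×10⁴ s ÷ 60.00 = 423.2 min.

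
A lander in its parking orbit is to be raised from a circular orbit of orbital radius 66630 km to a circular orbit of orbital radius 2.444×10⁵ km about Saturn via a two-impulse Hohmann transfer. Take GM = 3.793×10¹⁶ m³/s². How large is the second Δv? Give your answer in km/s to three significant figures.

Δv ≈ 4.30 km/s

r₁ = 66630 km = 6.663×10⁷ m.
r₂ = 2.444×10⁵ km = 2.444×10⁸ m.
Transfer ellipse a_t = (r₁ + r₂)/2 = 1.555×10⁸ m.
At r₁: circular v_c1 = √(μ/r₁) = 23860 m/s; transfer-perikrone v_p = √[μ(2/r₁ − 1/a_t)] = 29910 m/s.
At r₂: circular v_c2 = √(μ/r₂) = 12460 m/s; transfer-apokrone v_a = √[μ(2/r₂ − 1/a_t)] = 8154 m/s.
Δv₂ = v_c2 − v_a = 4303 m/s.
= 4.303 km/s.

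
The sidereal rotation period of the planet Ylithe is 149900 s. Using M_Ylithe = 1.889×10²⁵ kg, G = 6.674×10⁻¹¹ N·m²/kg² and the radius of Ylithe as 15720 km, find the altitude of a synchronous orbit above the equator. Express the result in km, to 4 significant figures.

μ = GM = 6.674×10⁻¹¹ × 1.889×10²⁵ = 1.261×10¹⁵ m³/s².
A synchronous orbit has period T, so by Kepler's third law a = (μT²/4π²)^(1/3).
μT²/4π² = 1.261×10¹⁵ × (1.499×10⁵)² / 39.48 = 7.176×10²³ m³.
a = 8.953×10⁷ m = 89527 km.
Altitude h = a − R = 89527 − 15720 = 73807 km.

h_sync ≈ 73810 km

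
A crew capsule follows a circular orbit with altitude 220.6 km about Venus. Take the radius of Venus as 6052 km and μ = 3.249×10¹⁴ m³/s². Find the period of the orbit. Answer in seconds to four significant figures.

T ≈ 5476 seconds

r = 6052 + 220.6 = 6272.6 km = 6.2726×10⁶ m.
Kepler's third law: T = 2π√(r³/μ) = 2π√((6.273×10⁶)³ / 3.249×10¹⁴).
r³/μ = 7.596×10⁵ s², so T = 2π × 8.716×10² = 5.476×10³ s.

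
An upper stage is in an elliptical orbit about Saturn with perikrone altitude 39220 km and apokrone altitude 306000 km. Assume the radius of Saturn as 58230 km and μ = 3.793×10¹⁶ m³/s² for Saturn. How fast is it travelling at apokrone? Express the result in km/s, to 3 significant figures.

v ≈ 6.63 km/s

r_p = 58230 + 39220 = 97450 km = 9.7450×10⁷ m.
r_a = 58230 + 306000 = 364230 km = 3.6423×10⁸ m.
Semi-major axis a = (r_p + r_a)/2 = 2.3084×10⁵ km = 2.308×10⁸ m.
Vis-viva: v² = μ(2/r − 1/a) = 3.793×10¹⁶ × (5.491×10⁻⁹ − 4.332×10⁻⁹) = 4.396×10⁷ m²/s².
v = 6630 m/s = 6.630 km/s.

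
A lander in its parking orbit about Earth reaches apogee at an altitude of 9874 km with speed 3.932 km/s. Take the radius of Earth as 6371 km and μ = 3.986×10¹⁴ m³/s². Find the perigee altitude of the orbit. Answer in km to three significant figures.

perigee altitude ≈ 1100 km

r_a = 6371 + 9874 = 16245 km = 1.624×10⁷ m.
Specific energy ε = v²/2 − μ/r = -1.681×10⁷ J/kg, so a = −μ/(2ε) = 1.186×10⁷ m.
The apsides satisfy r_p + r_a = 2a, so the perigee radius is 2a − r_a = 7.472×10⁶ m = 7472.1 km.
Perigee altitude = 7472.1 − 6371 = 1101.1 km.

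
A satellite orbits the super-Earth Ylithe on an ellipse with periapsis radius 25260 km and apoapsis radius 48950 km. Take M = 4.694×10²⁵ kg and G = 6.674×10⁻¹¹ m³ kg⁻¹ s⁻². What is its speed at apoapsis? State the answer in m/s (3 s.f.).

μ = GM = 6.674×10⁻¹¹ × 4.694×10²⁵ = 3.133×10¹⁵ m³/s².
Semi-major axis a = (r_p + r_a)/2 = 37105 km = 3.710×10⁷ m.
Vis-viva: v² = μ(2/r − 1/a) = 3.133×10¹⁵ × (4.086×10⁻⁸ − 2.695×10⁻⁸) = 4.357×10⁷ m²/s².
v = 6601 m/s.

v ≈ 6600 m/s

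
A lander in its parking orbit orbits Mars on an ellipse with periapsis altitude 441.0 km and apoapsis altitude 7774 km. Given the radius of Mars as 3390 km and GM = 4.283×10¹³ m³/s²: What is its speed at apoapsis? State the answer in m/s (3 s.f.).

v ≈ 1400 m/s

r_p = 3390 + 441.0 = 3831.0 km = 3.8310×10⁶ m.
r_a = 3390 + 7774 = 11164 km = 1.1164×10⁷ m.
Semi-major axis a = (r_p + r_a)/2 = 7497.5 km = 7.498×10⁶ m.
Vis-viva: v² = μ(2/r − 1/a) = 4.283×10¹³ × (1.791×10⁻⁷ − 1.334×10⁻⁷) = 1.960×10⁶ m²/s².
v = 1400 m/s.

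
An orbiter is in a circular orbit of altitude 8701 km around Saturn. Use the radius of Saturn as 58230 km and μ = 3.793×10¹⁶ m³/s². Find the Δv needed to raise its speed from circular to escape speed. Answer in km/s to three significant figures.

Δv ≈ 9.86 km/s

r = 58230 + 8701 = 66931 km = 6.6931×10⁷ m.
Circular speed v_c = √(μ/r) = 23810 m/s.
Escape speed v_esc = √(2μ/r) = √2 × v_c = 33670 m/s.
Δv = v_esc − v_c = 9861 m/s = 9.861 km/s.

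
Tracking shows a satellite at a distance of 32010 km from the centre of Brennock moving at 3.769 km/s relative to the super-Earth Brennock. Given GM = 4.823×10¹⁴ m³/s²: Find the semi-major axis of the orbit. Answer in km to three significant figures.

r = 3.201×10⁷ m.
Vis-viva rearranged: 1/a = 2/r − v²/μ = 6.248×10⁻⁸ − 2.945×10⁻⁸ = 3.303×10⁻⁸ m⁻¹.
a = 3.028×10⁷ m = 30278 km.

a ≈ 30300 km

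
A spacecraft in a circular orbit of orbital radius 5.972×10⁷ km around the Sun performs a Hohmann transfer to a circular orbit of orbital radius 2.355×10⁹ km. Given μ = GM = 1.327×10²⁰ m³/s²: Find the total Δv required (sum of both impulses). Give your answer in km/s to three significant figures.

Δv_total ≈ 24.5 km/s

r₁ = 5.972×10⁷ km = 5.972×10¹⁰ m.
r₂ = 2.355×10⁹ km = 2.355×10¹² m.
Transfer ellipse a_t = (r₁ + r₂)/2 = 1.207×10¹² m.
At r₁: circular v_c1 = √(μ/r₁) = 47140 m/s; transfer-perihelion v_p = √[μ(2/r₁ − 1/a_t)] = 65830 m/s.
Δv₁ = v_p − v_c1 = 18700 m/s.
At r₂: circular v_c2 = √(μ/r₂) = 7507 m/s; transfer-aphelion v_a = √[μ(2/r₂ − 1/a_t)] = 1669 m/s.
Δv₂ = v_c2 − v_a = 5837 m/s.
Total Δv = Δv₁ + Δv₂ = 24530 m/s = 24.53 km/s.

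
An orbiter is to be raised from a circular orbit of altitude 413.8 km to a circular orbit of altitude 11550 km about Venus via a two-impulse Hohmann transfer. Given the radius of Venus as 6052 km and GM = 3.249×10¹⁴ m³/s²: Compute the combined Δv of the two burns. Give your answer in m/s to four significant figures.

Δv_total ≈ 2632 m/s

r₁ = 6052 + 413.8 = 6465.8 km = 6.4658×10⁶ m.
r₂ = 6052 + 11550 = 17602 km = 1.7602×10⁷ m.
Transfer ellipse a_t = (r₁ + r₂)/2 = 1.203×10⁷ m.
At r₁: circular v_c1 = √(μ/r₁) = 7089 m/s; transfer-periapsis v_p = √[μ(2/r₁ − 1/a_t)] = 8573 m/s.
Δv₁ = v_p − v_c1 = 1485 m/s.
At r₂: circular v_c2 = √(μ/r₂) = 4296 m/s; transfer-apoapsis v_a = √[μ(2/r₂ − 1/a_t)] = 3149 m/s.
Δv₂ = v_c2 − v_a = 1147 m/s.
Total Δv = Δv₁ + Δv₂ = 2632 m/s.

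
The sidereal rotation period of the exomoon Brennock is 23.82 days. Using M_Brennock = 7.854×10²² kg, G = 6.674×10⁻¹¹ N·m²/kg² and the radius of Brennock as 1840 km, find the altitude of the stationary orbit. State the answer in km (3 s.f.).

μ = GM = 6.674×10⁻¹¹ × 7.854×10²² = 5.242×10¹² m³/s².
T = 23.82 days = 2.058×10⁶ s.
A synchronous orbit has period T, so by Kepler's third law a = (μT²/4π²)^(1/3).
μT²/4π² = 5.242×10¹² × (2.058×10⁶)² / 39.48 = 5.624×10²³ m³.
a = 8.254×10⁷ m = 82542 km.
Altitude h = a − R = 82542 − 1840 = 80702 km.

h_sync ≈ 80700 km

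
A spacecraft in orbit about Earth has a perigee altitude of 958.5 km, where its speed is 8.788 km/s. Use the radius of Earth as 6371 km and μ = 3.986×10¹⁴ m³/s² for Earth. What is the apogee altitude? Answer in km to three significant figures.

apogee altitude ≈ 11600 km

r_p = 6371 + 958.5 = 7329.5 km = 7.330×10⁶ m.
Specific energy ε = v²/2 − μ/r = -1.577×10⁷ J/kg, so a = −μ/(2ε) = 1.264×10⁷ m.
The apsides satisfy r_p + r_a = 2a, so the apogee radius is 2a − r_p = 1.795×10⁷ m = 17949 km.
Apogee altitude = 17949 − 6371 = 11578 km.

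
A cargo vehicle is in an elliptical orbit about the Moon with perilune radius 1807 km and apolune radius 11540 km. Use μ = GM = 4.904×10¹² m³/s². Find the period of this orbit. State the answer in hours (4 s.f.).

Semi-major axis a = (r_p + r_a)/2 = (1807.0 + 11540)/2 = 6673.5 km = 6.674×10⁶ m.
By Kepler's third law T = 2π√(a³/μ) = 2π × 7.785×10³ = 4.891×10⁴ s.
= 13.59 hours.

T ≈ 13.59 hours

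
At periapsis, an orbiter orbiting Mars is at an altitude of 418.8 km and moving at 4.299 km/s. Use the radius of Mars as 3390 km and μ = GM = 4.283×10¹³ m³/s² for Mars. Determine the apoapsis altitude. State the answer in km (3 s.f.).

r_p = 3390 + 418.8 = 3808.8 km = 3.809×10⁶ m.
Specific energy ε = v²/2 − μ/r = -2.004×10⁶ J/kg, so a = −μ/(2ε) = 1.068×10⁷ m.
The apsides satisfy r_p + r_a = 2a, so the apoapsis radius is 2a − r_p = 1.756×10⁷ m = 17560 km.
Apoapsis altitude = 17560 − 3390 = 14170 km.

apoapsis altitude ≈ 14200 km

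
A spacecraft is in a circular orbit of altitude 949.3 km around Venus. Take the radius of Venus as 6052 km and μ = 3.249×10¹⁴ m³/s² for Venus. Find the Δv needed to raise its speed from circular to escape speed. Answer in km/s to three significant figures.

Δv ≈ 2.82 km/s

r = 6052 + 949.3 = 7001.3 km = 7.0013×10⁶ m.
Circular speed v_c = √(μ/r) = 6812 m/s.
Escape speed v_esc = √(2μ/r) = √2 × v_c = 9634 m/s.
Δv = v_esc − v_c = 2822 m/s = 2.822 km/s.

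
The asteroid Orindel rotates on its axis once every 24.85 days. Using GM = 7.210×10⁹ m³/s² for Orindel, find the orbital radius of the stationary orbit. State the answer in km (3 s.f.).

r_sync ≈ 9440 km

T = 24.85 days = 2.147×10⁶ s.
A synchronous orbit has period T, so by Kepler's third law a = (μT²/4π²)^(1/3).
μT²/4π² = 7.210×10⁹ × (2.147×10⁶)² / 39.48 = 8.419×10²⁰ m³.
a = 9.442×10⁶ m = 9442.5 km.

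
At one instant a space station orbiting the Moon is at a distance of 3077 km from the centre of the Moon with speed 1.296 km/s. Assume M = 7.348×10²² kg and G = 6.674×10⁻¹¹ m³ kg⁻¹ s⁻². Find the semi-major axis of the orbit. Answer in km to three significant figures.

μ = GM = 6.674×10⁻¹¹ × 7.348×10²² = 4.904×10¹² m³/s².
r = 3.077×10⁶ m.
Specific orbital energy ε = v²/2 − μ/r = (1296)²/2 − 4.904×10¹²/3.077×10⁶ = -7.540×10⁵ J/kg.
Since ε = −μ/(2a), a = −μ/(2ε) = 3.252×10⁶ m = 3252.2 km.

a ≈ 3250 km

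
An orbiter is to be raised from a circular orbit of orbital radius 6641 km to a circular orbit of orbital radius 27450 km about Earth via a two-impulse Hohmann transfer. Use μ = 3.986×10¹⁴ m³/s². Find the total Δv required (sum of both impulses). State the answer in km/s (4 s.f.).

r₁ = 6641 km = 6.641×10⁶ m.
r₂ = 27450 km = 2.745×10⁷ m.
Transfer ellipse a_t = (r₁ + r₂)/2 = 1.705×10⁷ m.
At r₁: circular v_c1 = √(μ/r₁) = 7747 m/s; transfer-perigee v_p = √[μ(2/r₁ − 1/a_t)] = 9831 m/s.
Δv₁ = v_p − v_c1 = 2084 m/s.
At r₂: circular v_c2 = √(μ/r₂) = 3811 m/s; transfer-apogee v_a = √[μ(2/r₂ − 1/a_t)] = 2379 m/s.
Δv₂ = v_c2 − v_a = 1432 m/s.
Total Δv = Δv₁ + Δv₂ = 3516 m/s = 3.516 km/s.

Δv_total ≈ 3.516 km/s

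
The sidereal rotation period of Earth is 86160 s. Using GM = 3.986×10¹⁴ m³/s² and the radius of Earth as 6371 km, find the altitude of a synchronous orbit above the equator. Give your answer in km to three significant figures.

h_sync ≈ 35800 km

A synchronous orbit has period T, so by Kepler's third law a = (μT²/4π²)^(1/3).
μT²/4π² = 3.986×10¹⁴ × (8.616×10⁴)² / 39.48 = 7.495×10²² m³.
a = 4.216×10⁷ m = 42163 km.
Altitude h = a − R = 42163 − 6371 = 35792 km.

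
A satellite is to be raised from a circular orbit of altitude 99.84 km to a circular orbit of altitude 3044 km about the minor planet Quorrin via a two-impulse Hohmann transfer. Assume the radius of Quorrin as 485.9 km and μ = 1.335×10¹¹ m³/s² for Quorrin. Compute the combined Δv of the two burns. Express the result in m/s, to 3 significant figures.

Δv_total ≈ 239 m/s

r₁ = 485.9 + 99.84 = 585.74 km = 5.8574×10⁵ m.
r₂ = 485.9 + 3044 = 3529.9 km = 3.5299×10⁶ m.
Transfer ellipse a_t = (r₁ + r₂)/2 = 2.058×10⁶ m.
At r₁: circular v_c1 = √(μ/r₁) = 477.4 m/s; transfer-periapsis v_p = √[μ(2/r₁ − 1/a_t)] = 625.3 m/s.
Δv₁ = v_p − v_c1 = 147.9 m/s.
At r₂: circular v_c2 = √(μ/r₂) = 194.5 m/s; transfer-apoapsis v_a = √[μ(2/r₂ − 1/a_t)] = 103.8 m/s.
Δv₂ = v_c2 − v_a = 90.72 m/s.
Total Δv = Δv₁ + Δv₂ = 238.6 m/s.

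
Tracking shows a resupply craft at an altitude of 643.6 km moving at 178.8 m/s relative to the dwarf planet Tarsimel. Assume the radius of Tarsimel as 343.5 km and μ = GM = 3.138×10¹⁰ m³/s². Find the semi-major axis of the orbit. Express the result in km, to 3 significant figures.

r = 343.5 + 643.6 = 987.10 km = 9.871×10⁵ m.
Specific orbital energy ε = v²/2 − μ/r = (178.8)²/2 − 3.138×10¹⁰/9.871×10⁵ = -1.581×10⁴ J/kg.
Since ε = −μ/(2a), a = −μ/(2ε) = 9.927×10⁵ m = 992.70 km.

a ≈ 993 km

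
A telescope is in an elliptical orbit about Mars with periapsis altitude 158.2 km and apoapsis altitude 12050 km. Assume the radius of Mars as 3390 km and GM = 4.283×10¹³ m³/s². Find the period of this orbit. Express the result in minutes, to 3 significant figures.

r_p = 3390 + 158.2 = 3548.2 km = 3.5482×10⁶ m.
r_a = 3390 + 12050 = 15440 km = 1.5440×10⁷ m.
Semi-major axis a = (r_p + r_a)/2 = (3548.2 + 15440)/2 = 9494.1 km = 9.494×10⁶ m.
By Kepler's third law T = 2π√(a³/μ) = 2π × 4.470×10³ = 2.809×10⁴ s.
= 468.1 minutes.

T ≈ 468 minutes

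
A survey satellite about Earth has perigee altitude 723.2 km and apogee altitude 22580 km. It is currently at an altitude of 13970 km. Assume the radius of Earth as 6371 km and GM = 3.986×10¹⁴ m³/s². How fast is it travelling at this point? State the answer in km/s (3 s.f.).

v ≈ 4.13 km/s

r_p = 6371 + 723.2 = 7094.2 km = 7.0942×10⁶ m.
r_a = 6371 + 22580 = 28951 km = 2.8951×10⁷ m.
r = 6371 + 13970 = 20341 km = 2.034×10⁷ m.
Semi-major axis a = (r_p + r_a)/2 = 18023 km = 1.802×10⁷ m.
Vis-viva: v² = μ(2/r − 1/a) = 3.986×10¹⁴ × (9.832×10⁻⁸ − 5.549×10⁻⁸) = 1.708×10⁷ m²/s².
v = 4132 m/s = 4.132 km/s.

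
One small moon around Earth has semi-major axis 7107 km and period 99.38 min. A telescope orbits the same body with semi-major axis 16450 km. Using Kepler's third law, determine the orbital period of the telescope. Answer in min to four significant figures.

T₂ ≈ 350.0 min

Kepler's third law: T² ∝ a³, so T₂ = T₁ (a₂/a₁)^(3/2).
a₂/a₁ = 2.315, (a₂/a₁)^(3/2) = 3.521.
T₂ = 99.38 × 3.521 = 350.0 min.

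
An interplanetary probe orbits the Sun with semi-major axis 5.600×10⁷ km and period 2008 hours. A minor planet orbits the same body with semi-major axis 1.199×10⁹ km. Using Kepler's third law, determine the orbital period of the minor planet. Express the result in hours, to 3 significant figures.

T₂ ≈ 1.99×10⁵ hours

Kepler's third law: T² ∝ a³, so T₂ = T₁ (a₂/a₁)^(3/2).
a₂/a₁ = 21.41, (a₂/a₁)^(3/2) = 99.07.
T₂ = 2008 × 99.07 = 1.989×10⁵ hours.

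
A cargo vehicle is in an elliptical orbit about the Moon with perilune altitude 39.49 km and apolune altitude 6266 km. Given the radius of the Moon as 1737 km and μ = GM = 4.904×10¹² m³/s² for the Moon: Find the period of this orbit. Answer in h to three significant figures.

T ≈ 8.52 h

r_p = 1737 + 39.49 = 1776.5 km = 1.7765×10⁶ m.
r_a = 1737 + 6266 = 8003.0 km = 8.0030×10⁶ m.
Semi-major axis a = (r_p + r_a)/2 = (1776.5 + 8003.0)/2 = 4889.7 km = 4.890×10⁶ m.
By Kepler's third law T = 2π√(a³/μ) = 2π × 4.883×10³ = 3.068×10⁴ s.
= 8.522 h.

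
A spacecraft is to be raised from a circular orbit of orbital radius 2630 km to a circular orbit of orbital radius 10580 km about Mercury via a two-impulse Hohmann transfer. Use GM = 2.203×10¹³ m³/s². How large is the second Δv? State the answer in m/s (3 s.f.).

Δv ≈ 532 m/s

r₁ = 2630 km = 2.630×10⁶ m.
r₂ = 10580 km = 1.058×10⁷ m.
Transfer ellipse a_t = (r₁ + r₂)/2 = 6.605×10⁶ m.
At r₁: circular v_c1 = √(μ/r₁) = 2894 m/s; transfer-periherm v_p = √[μ(2/r₁ − 1/a_t)] = 3663 m/s.
At r₂: circular v_c2 = √(μ/r₂) = 1443 m/s; transfer-apoherm v_a = √[μ(2/r₂ − 1/a_t)] = 910.6 m/s.
Δv₂ = v_c2 − v_a = 532.4 m/s.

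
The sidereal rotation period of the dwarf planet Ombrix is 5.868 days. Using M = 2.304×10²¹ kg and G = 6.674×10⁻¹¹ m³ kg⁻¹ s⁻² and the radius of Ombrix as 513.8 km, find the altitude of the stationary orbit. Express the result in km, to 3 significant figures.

h_sync ≈ 9490 km

μ = GM = 6.674×10⁻¹¹ × 2.304×10²¹ = 1.538×10¹¹ m³/s².
T = 5.868 days = 5.070×10⁵ s.
A synchronous orbit has period T, so by Kepler's third law a = (μT²/4π²)^(1/3).
μT²/4π² = 1.538×10¹¹ × (5.070×10⁵)² / 39.48 = 1.001×10²¹ m³.
a = 1.000×10⁷ m = 10004 km.
Altitude h = a − R = 10004 − 513.8 = 9490.2 km.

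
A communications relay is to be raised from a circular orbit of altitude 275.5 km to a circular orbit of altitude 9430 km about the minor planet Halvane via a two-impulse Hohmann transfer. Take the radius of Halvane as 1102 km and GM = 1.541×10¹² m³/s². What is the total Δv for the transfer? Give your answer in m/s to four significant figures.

Δv_total ≈ 547.5 m/s

r₁ = 1102 + 275.5 = 1377.5 km = 1.3775×10⁶ m.
r₂ = 1102 + 9430 = 10532 km = 1.0532×10⁷ m.
Transfer ellipse a_t = (r₁ + r₂)/2 = 5.955×10⁶ m.
At r₁: circular v_c1 = √(μ/r₁) = 1058 m/s; transfer-periapsis v_p = √[μ(2/r₁ − 1/a_t)] = 1407 m/s.
Δv₁ = v_p − v_c1 = 348.9 m/s.
At r₂: circular v_c2 = √(μ/r₂) = 382.5 m/s; transfer-apoapsis v_a = √[μ(2/r₂ − 1/a_t)] = 184.0 m/s.
Δv₂ = v_c2 − v_a = 198.5 m/s.
Total Δv = Δv₁ + Δv₂ = 547.5 m/s.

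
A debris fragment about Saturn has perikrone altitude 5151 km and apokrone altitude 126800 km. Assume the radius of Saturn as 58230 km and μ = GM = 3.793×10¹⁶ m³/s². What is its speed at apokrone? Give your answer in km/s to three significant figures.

v ≈ 10.2 km/s

r_p = 58230 + 5151 = 63381 km = 6.3381×10⁷ m.
r_a = 58230 + 126800 = 185030 km = 1.8503×10⁸ m.
Semi-major axis a = (r_p + r_a)/2 = 1.2421×10⁵ km = 1.242×10⁸ m.
Vis-viva: v² = μ(2/r − 1/a) = 3.793×10¹⁶ × (1.081×10⁻⁸ − 8.051×10⁻⁹) = 1.046×10⁸ m²/s².
v = 10230 m/s = 10.23 km/s.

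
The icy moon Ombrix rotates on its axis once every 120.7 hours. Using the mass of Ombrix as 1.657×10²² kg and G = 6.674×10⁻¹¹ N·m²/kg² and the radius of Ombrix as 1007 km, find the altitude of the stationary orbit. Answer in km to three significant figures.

h_sync ≈ 16400 km

μ = GM = 6.674×10⁻¹¹ × 1.657×10²² = 1.106×10¹² m³/s².
T = 120.7 hours = 4.345×10⁵ s.
A synchronous orbit has period T, so by Kepler's third law a = (μT²/4π²)^(1/3).
μT²/4π² = 1.106×10¹² × (4.345×10⁵)² / 39.48 = 5.289×10²¹ m³.
a = 1.742×10⁷ m = 17423 km.
Altitude h = a − R = 17423 − 1007 = 16416 km.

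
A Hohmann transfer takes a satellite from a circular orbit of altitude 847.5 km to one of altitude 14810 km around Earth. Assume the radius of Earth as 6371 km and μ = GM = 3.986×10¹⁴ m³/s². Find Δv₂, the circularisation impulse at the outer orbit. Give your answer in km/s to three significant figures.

r₁ = 6371 + 847.5 = 7218.5 km = 7.2185×10⁶ m.
r₂ = 6371 + 14810 = 21181 km = 2.1181×10⁷ m.
Transfer ellipse a_t = (r₁ + r₂)/2 = 1.420×10⁷ m.
At r₁: circular v_c1 = √(μ/r₁) = 7431 m/s; transfer-perigee v_p = √[μ(2/r₁ − 1/a_t)] = 9076 m/s.
At r₂: circular v_c2 = √(μ/r₂) = 4338 m/s; transfer-apogee v_a = √[μ(2/r₂ − 1/a_t)] = 3093 m/s.
Δv₂ = v_c2 − v_a = 1245 m/s.
= 1.245 km/s.

Δv ≈ 1.25 km/s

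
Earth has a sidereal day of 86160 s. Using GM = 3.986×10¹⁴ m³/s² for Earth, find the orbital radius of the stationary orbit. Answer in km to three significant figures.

r_sync ≈ 42200 km

A synchronous orbit has period T, so by Kepler's third law a = (μT²/4π²)^(1/3).
μT²/4π² = 3.986×10¹⁴ × (8.616×10⁴)² / 39.48 = 7.495×10²² m³.
a = 4.216×10⁷ m = 42163 km.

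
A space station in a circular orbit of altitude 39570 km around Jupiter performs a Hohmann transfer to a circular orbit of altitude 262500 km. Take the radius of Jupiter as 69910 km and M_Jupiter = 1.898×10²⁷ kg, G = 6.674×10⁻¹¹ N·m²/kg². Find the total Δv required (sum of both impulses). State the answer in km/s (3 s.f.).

Δv_total ≈ 13.5 km/s

μ = GM = 6.674×10⁻¹¹ × 1.898×10²⁷ = 1.267×10¹⁷ m³/s².
r₁ = 69910 + 39570 = 109480 km = 1.0948×10⁸ m.
r₂ = 69910 + 262500 = 332410 km = 3.3241×10⁸ m.
Transfer ellipse a_t = (r₁ + r₂)/2 = 2.209×10⁸ m.
At r₁: circular v_c1 = √(μ/r₁) = 34020 m/s; transfer-perijove v_p = √[μ(2/r₁ − 1/a_t)] = 41720 m/s.
Δv₁ = v_p − v_c1 = 7707 m/s.
At r₂: circular v_c2 = √(μ/r₂) = 19520 m/s; transfer-apojove v_a = √[μ(2/r₂ − 1/a_t)] = 13740 m/s.
Δv₂ = v_c2 − v_a = 5780 m/s.
Total Δv = Δv₁ + Δv₂ = 13490 m/s = 13.49 km/s.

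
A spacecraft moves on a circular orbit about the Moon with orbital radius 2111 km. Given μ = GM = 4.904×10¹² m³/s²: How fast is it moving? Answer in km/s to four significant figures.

v ≈ 1.524 km/s

r = 2111 km = 2.111×10⁶ m.
For a circular orbit v = √(μ/r) = √(4.904×10¹² / 2.111×10⁶) = √(2.323×10⁶) = 1524 m/s.
That is 1.524 km/s.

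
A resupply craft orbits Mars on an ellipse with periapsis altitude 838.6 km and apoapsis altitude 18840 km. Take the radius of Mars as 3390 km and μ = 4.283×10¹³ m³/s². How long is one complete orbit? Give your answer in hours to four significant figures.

T ≈ 12.83 hours

r_p = 3390 + 838.6 = 4228.6 km = 4.2286×10⁶ m.
r_a = 3390 + 18840 = 22230 km = 2.2230×10⁷ m.
Semi-major axis a = (r_p + r_a)/2 = (4228.6 + 22230)/2 = 13229 km = 1.323×10⁷ m.
By Kepler's third law T = 2π√(a³/μ) = 2π × 7.352×10³ = 4.620×10⁴ s.
= 12.83 hours.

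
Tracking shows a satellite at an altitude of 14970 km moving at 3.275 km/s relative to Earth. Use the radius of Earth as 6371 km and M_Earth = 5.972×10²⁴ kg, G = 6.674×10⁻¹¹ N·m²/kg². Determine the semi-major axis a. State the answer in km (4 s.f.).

μ = GM = 6.674×10⁻¹¹ × 5.972×10²⁴ = 3.986×10¹⁴ m³/s².
r = 6371 + 14970 = 21341 km = 2.134×10⁷ m.
Specific orbital energy ε = v²/2 − μ/r = (3275)²/2 − 3.986×10¹⁴/2.134×10⁷ = -1.331×10⁷ J/kg.
Since ε = −μ/(2a), a = −μ/(2ε) = 1.497×10⁷ m = 14969 km.

a ≈ 14970 km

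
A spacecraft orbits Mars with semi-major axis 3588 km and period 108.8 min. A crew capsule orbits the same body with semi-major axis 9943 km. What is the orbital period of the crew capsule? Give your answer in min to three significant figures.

Kepler's third law: T² ∝ a³, so T₂ = T₁ (a₂/a₁)^(3/2).
a₂/a₁ = 2.771, (a₂/a₁)^(3/2) = 4.613.
T₂ = 108.8 × 4.613 = 501.9 min.

T₂ ≈ 502 min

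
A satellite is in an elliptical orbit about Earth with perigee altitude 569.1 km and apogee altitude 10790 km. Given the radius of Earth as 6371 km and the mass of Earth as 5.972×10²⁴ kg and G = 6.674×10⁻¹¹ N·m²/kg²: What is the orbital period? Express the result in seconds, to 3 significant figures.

T ≈ 13200 seconds

μ = GM = 6.674×10⁻¹¹ × 5.972×10²⁴ = 3.986×10¹⁴ m³/s².
r_p = 6371 + 569.1 = 6940.1 km = 6.9401×10⁶ m.
r_a = 6371 + 10790 = 17161 km = 1.7161×10⁷ m.
Semi-major axis a = (r_p + r_a)/2 = (6940.1 + 17161)/2 = 12051 km = 1.205×10⁷ m.
By Kepler's third law T = 2π√(a³/μ) = 2π × 2.095×10³ = 1.317×10⁴ s.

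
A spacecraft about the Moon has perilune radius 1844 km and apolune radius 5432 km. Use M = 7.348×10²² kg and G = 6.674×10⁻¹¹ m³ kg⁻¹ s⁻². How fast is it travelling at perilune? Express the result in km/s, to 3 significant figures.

v ≈ 1.99 km/s

μ = GM = 6.674×10⁻¹¹ × 7.348×10²² = 4.904×10¹² m³/s².
Semi-major axis a = (r_p + r_a)/2 = 3638.0 km = 3.638×10⁶ m.
Vis-viva: v² = μ(2/r − 1/a) = 4.904×10¹² × (1.085×10⁻⁶ − 2.749×10⁻⁷) = 3.971×10⁶ m²/s².
v = 1993 m/s = 1.993 km/s.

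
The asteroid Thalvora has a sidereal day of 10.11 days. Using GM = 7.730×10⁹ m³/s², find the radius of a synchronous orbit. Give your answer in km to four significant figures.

r_sync ≈ 5306 km

T = 10.11 days = 8.735×10⁵ s.
A synchronous orbit has period T, so by Kepler's third law a = (μT²/4π²)^(1/3).
μT²/4π² = 7.730×10⁹ × (8.735×10⁵)² / 39.48 = 1.494×10²⁰ m³.
a = 5.306×10⁶ m = 5306.2 km.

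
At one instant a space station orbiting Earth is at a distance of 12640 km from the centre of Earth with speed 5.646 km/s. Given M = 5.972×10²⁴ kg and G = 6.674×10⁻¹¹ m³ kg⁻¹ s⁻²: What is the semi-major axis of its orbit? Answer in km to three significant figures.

μ = GM = 6.674×10⁻¹¹ × 5.972×10²⁴ = 3.986×10¹⁴ m³/s².
r = 1.264×10⁷ m.
Vis-viva rearranged: 1/a = 2/r − v²/μ = 1.582×10⁻⁷ − 7.998×10⁻⁸ = 7.825×10⁻⁸ m⁻¹.
a = 1.278×10⁷ m = 12780 km.

a ≈ 12800 km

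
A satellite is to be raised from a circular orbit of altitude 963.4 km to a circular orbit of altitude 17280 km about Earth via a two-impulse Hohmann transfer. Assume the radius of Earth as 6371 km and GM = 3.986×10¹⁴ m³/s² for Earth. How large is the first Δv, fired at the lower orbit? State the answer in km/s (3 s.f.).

Δv ≈ 1.74 km/s

r₁ = 6371 + 963.4 = 7334.4 km = 7.3344×10⁶ m.
r₂ = 6371 + 17280 = 23651 km = 2.3651×10⁷ m.
Transfer ellipse a_t = (r₁ + r₂)/2 = 1.549×10⁷ m.
At r₁: circular v_c1 = √(μ/r₁) = 7372 m/s; transfer-perigee v_p = √[μ(2/r₁ − 1/a_t)] = 9109 m/s.
Δv₁ = v_p − v_c1 = 1736 m/s.
= 1.736 km/s.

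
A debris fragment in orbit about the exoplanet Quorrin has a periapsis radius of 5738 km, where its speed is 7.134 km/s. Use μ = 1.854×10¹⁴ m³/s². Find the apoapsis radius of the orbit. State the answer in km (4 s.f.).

apoapsis radius ≈ 21270 km

r_p = 5.738×10⁶ m.
Specific energy ε = v²/2 − μ/r = -6.864×10⁶ J/kg, so a = −μ/(2ε) = 1.351×10⁷ m.
The apsides satisfy r_p + r_a = 2a, so the apoapsis radius is 2a − r_p = 2.127×10⁷ m = 21273 km.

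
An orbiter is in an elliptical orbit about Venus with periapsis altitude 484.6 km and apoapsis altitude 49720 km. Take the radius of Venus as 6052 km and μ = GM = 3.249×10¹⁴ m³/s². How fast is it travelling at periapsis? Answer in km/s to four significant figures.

v ≈ 9.433 km/s

r_p = 6052 + 484.6 = 6536.6 km = 6.5366×10⁶ m.
r_a = 6052 + 49720 = 55772 km = 5.5772×10⁷ m.
Semi-major axis a = (r_p + r_a)/2 = 31154 km = 3.115×10⁷ m.
Vis-viva: v² = μ(2/r − 1/a) = 3.249×10¹⁴ × (3.060×10⁻⁷ − 3.210×10⁻⁸) = 8.898×10⁷ m²/s².
v = 9433 m/s = 9.433 km/s.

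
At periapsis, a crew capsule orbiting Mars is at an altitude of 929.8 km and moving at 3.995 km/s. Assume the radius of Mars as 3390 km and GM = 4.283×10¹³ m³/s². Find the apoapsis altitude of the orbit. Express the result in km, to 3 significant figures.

r_p = 3390 + 929.8 = 4319.8 km = 4.320×10⁶ m.
Specific energy ε = v²/2 − μ/r = -1.935×10⁶ J/kg, so a = −μ/(2ε) = 1.107×10⁷ m.
The apsides satisfy r_p + r_a = 2a, so the apoapsis radius is 2a − r_p = 1.782×10⁷ m = 17817 km.
Apoapsis altitude = 17817 − 3390 = 14427 km.

apoapsis altitude ≈ 14400 km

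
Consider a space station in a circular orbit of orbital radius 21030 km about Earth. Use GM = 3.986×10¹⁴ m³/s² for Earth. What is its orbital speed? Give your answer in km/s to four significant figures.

r = 21030 km = 2.103×10⁷ m.
For a circular orbit v = √(μ/r) = √(3.986×10¹⁴ / 2.103×10⁷) = √(1.895×10⁷) = 4354 m/s.
That is 4.354 km/s.

v ≈ 4.354 km/s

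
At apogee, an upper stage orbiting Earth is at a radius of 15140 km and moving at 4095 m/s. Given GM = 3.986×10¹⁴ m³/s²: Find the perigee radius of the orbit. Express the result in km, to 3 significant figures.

perigee radius ≈ 7070 km

r_a = 1.514×10⁷ m.
Specific energy ε = v²/2 − μ/r = -1.794×10⁷ J/kg, so a = −μ/(2ε) = 1.111×10⁷ m.
The apsides satisfy r_p + r_a = 2a, so the perigee radius is 2a − r_a = 7.075×10⁶ m = 7074.7 km.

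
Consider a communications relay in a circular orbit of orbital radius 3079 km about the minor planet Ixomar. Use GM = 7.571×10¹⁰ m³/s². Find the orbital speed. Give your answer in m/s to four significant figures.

r = 3079 km = 3.079×10⁶ m.
For a circular orbit v = √(μ/r) = √(7.571×10¹⁰ / 3.079×10⁶) = √(2.459×10⁴) = 156.8 m/s.

v ≈ 156.8 m/s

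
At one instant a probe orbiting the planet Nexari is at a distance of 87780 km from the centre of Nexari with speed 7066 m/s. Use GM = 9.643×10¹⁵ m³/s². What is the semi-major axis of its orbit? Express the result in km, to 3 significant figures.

r = 8.778×10⁷ m.
Specific orbital energy ε = v²/2 − μ/r = (7066)²/2 − 9.643×10¹⁵/8.778×10⁷ = -8.489×10⁷ J/kg.
Since ε = −μ/(2a), a = −μ/(2ε) = 5.680×10⁷ m = 56797 km.

a ≈ 56800 km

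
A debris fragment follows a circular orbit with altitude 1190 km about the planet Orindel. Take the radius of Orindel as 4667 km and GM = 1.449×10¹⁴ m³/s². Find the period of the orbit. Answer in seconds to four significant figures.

T ≈ 7399 seconds

r = 4667 + 1190 = 5857.0 km = 5.8570×10⁶ m.
Kepler's third law: T = 2π√(r³/μ) = 2π√((5.857×10⁶)³ / 1.449×10¹⁴).
r³/μ = 1.387×10⁶ s², so T = 2π × 1.178×10³ = 7.399×10³ s.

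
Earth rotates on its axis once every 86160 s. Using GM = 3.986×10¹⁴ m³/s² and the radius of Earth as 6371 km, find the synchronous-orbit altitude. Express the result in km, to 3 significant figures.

h_sync ≈ 35800 km

A synchronous orbit has period T, so by Kepler's third law a = (μT²/4π²)^(1/3).
μT²/4π² = 3.986×10¹⁴ × (8.616×10⁴)² / 39.48 = 7.495×10²² m³.
a = 4.216×10⁷ m = 42163 km.
Altitude h = a − R = 42163 − 6371 = 35792 km.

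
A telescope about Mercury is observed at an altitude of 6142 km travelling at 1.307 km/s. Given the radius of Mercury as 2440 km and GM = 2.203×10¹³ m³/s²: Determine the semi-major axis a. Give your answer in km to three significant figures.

a ≈ 6430 km

r = 2440 + 6142 = 8582.0 km = 8.582×10⁶ m.
Vis-viva rearranged: 1/a = 2/r − v²/μ = 2.330×10⁻⁷ − 7.754×10⁻⁸ = 1.555×10⁻⁷ m⁻¹.
a = 6.431×10⁶ m = 6430.7 km.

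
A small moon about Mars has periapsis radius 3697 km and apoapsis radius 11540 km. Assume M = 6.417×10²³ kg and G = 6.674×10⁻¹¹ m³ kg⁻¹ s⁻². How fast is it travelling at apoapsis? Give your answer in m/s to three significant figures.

v ≈ 1340 m/s

μ = GM = 6.674×10⁻¹¹ × 6.417×10²³ = 4.283×10¹³ m³/s².
Semi-major axis a = (r_p + r_a)/2 = 7618.5 km = 7.618×10⁶ m.
Vis-viva: v² = μ(2/r − 1/a) = 4.283×10¹³ × (1.733×10⁻⁷ − 1.313×10⁻⁷) = 1.801×10⁶ m²/s².
v = 1342 m/s.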